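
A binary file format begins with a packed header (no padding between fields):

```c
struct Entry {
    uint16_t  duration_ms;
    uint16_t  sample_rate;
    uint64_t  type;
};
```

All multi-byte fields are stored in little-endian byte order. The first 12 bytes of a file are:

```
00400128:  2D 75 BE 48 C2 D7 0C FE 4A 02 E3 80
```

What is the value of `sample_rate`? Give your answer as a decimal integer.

`sample_rate` follows `duration_ms` (2 bytes), so it starts at byte offset 2 and occupies 2 bytes.
Bytes at offsets 2..3: BE 48.
In little-endian order the low byte comes first in memory.
Reassemble most-significant byte first: 48 BE → 0x48BE.
0x48BE = 18622.

18622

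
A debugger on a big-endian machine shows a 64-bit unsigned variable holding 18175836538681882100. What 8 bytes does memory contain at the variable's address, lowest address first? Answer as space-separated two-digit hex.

18175836538681882100 in hexadecimal, padded to 64 bits, is 0xFC3D8B083FB2F5F4.
Split into bytes (most-significant first): FC 3D 8B 08 3F B2 F5 F4.
In big-endian order the high byte comes first in memory.
So the memory order matches the most-significant-first order: FC 3D 8B 08 3F B2 F5 F4.

FC 3D 8B 08 3F B2 F5 F4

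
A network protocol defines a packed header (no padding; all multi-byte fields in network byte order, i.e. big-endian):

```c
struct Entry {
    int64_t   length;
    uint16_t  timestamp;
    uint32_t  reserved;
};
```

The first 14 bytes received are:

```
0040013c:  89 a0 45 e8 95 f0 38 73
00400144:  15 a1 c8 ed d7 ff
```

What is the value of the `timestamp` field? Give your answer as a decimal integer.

`timestamp` follows `length` (8 bytes), so it starts at byte offset 8 and occupies 2 bytes.
Bytes at offsets 8..9: 15 A1.
Big-endian stores the most-significant byte at the lowest address.
The bytes are already most-significant first: 0x15A1.
0x15A1 = 5537.

5537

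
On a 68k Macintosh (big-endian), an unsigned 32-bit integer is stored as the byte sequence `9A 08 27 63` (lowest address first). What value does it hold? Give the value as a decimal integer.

Big-endian stores the most-significant byte at the lowest address.
The bytes are already most-significant first: 0x9A082763.
0x9A082763 = 2584225635.

2584225635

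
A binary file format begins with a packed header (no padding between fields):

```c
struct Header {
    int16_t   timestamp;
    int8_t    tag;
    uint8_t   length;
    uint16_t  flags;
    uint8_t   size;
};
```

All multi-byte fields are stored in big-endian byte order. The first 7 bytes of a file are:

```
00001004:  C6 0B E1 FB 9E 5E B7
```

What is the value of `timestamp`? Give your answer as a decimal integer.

-14837

`timestamp` is the first field, at byte offset 0, occupying 2 bytes.
Bytes at offsets 0..1: C6 0B.
In big-endian order the high byte comes first in memory.
The bytes are already most-significant first: 0xC60B.
Top bit is set, so as a signed 16-bit value this is 0xC60B − 2^16 = -14837.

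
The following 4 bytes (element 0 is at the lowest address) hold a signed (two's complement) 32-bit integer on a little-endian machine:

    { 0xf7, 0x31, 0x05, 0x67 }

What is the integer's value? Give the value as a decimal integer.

1728393719

Little-endian stores the least-significant byte at the lowest address.
Reassemble most-significant byte first: 67 05 31 F7 → 0x670531F7.
0x670531F7 = 1728393719.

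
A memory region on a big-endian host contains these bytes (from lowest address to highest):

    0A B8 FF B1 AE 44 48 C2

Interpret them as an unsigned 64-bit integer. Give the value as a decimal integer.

772648474692044994

Big-endian stores the most-significant byte at the lowest address.
The bytes are already most-significant first: 0x0AB8FFB1AE4448C2.
0x0AB8FFB1AE4448C2 = 772648474692044994.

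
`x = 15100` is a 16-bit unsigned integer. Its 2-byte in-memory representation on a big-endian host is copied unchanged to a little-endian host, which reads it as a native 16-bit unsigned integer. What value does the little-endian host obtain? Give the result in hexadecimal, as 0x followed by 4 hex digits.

15100 in 16-bit hexadecimal is 0x3AFC.
Stored big-endian, the bytes at ascending addresses are 3A FC.
Read back as little-endian, the first byte is least significant, giving 0xFC3A.

0xFC3A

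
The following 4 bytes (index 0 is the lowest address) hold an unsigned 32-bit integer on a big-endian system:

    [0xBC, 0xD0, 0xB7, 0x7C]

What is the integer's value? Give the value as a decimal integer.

3167795068

In big-endian order the high byte comes first in memory.
The bytes are already most-significant first: 0xBCD0B77C.
0xBCD0B77C = 3167795068.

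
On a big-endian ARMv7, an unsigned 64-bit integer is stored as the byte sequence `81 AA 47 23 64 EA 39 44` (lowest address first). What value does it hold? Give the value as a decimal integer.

9343358594276014404

Big-endian stores the most-significant byte at the lowest address.
The bytes are already most-significant first: 0x81AA472364EA3944.
0x81AA472364EA3944 = 9343358594276014404.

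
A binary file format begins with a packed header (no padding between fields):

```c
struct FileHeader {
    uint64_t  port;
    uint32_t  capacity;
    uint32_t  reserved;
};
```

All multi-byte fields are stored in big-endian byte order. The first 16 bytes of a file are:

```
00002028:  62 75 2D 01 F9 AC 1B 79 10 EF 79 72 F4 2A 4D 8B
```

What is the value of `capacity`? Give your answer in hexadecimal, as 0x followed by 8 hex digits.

0x10EF7972

`capacity` follows `port` (8 bytes), so it starts at byte offset 8 and occupies 4 bytes.
Bytes at offsets 8..11: 10 EF 79 72.
Big-endian stores the most-significant byte at the lowest address.
The bytes are already most-significant first: 0x10EF7972.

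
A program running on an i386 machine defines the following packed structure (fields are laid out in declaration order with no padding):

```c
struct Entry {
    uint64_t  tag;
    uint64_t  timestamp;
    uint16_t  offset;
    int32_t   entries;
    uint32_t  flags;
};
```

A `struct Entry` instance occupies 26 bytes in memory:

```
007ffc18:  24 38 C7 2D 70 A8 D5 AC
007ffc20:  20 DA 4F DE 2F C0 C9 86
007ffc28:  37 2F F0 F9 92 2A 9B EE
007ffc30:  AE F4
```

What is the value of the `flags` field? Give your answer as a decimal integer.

4105105051

`flags` follows `tag` (8 B), `timestamp` (8 B), `offset` (2 B), `entries` (4 B), so it starts at offset 8 + 8 + 2 + 4 = 22 and occupies 4 bytes.
Bytes at offsets 22..25: 9B EE AE F4.
Little-endian stores the least-significant byte at the lowest address.
Reassemble most-significant byte first: F4 AE EE 9B → 0xF4AEEE9B.
0xF4AEEE9B = 4105105051.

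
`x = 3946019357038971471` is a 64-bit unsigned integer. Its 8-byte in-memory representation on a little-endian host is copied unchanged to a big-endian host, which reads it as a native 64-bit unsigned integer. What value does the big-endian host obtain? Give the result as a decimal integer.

3946019357038971471 in 64-bit hexadecimal is 0x36C313B2C51F8A4F.
Stored little-endian, the bytes at ascending addresses are 4F 8A 1F C5 B2 13 C3 36.
Read back as big-endian, the last byte is least significant, giving 0x4F8A1FC5B213C336.
0x4F8A1FC5B213C336 = 5731428409739035446.

5731428409739035446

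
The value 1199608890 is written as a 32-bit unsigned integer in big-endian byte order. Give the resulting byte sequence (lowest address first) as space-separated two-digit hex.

47 80 94 3A

1199608890 in hexadecimal, padded to 32 bits, is 0x4780943A.
Split into bytes (most-significant first): 47 80 94 3A.
In big-endian order the high byte comes first in memory.
So the memory order matches the most-significant-first order: 47 80 94 3A.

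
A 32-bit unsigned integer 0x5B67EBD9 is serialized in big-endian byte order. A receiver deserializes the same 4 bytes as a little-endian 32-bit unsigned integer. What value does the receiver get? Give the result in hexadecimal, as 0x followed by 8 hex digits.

0xD9EB675B

Stored big-endian, the bytes at ascending addresses are 5B 67 EB D9.
Read back as little-endian, the first byte is least significant, giving 0xD9EB675B.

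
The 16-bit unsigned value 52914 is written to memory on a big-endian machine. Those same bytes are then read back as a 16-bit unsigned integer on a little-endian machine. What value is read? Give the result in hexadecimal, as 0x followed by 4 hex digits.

0xB2CE

52914 in 16-bit hexadecimal is 0xCEB2.
Stored big-endian, the bytes at ascending addresses are CE B2.
Read back as little-endian, the first byte is least significant, giving 0xB2CE.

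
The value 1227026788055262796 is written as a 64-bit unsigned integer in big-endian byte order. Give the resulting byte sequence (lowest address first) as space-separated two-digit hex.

11 07 46 5C D7 EC 26 4C

1227026788055262796 in hexadecimal, padded to 64 bits, is 0x1107465CD7EC264C.
Split into bytes (most-significant first): 11 07 46 5C D7 EC 26 4C.
In big-endian order the high byte comes first in memory.
So the memory order matches the most-significant-first order: 11 07 46 5C D7 EC 26 4C.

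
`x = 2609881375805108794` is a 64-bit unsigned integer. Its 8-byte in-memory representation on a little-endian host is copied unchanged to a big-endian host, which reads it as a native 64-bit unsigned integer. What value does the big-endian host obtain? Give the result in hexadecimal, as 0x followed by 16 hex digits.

2609881375805108794 in 64-bit hexadecimal is 0x2438294896C5723A.
Stored little-endian, the bytes at ascending addresses are 3A 72 C5 96 48 29 38 24.
Read back as big-endian, the last byte is least significant, giving 0x3A72C59648293824.

0x3A72C59648293824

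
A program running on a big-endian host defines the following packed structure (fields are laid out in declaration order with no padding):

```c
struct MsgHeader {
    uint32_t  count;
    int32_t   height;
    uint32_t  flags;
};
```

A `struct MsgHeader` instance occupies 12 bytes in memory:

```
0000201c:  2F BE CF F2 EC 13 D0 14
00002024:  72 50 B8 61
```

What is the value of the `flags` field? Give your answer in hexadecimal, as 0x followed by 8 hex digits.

0x7250B861

`flags` follows `count` (4 B), `height` (4 B), so it starts at offset 4 + 4 = 8 and occupies 4 bytes.
Bytes at offsets 8..11: 72 50 B8 61.
In big-endian order the high byte comes first in memory.
The bytes are already most-significant first: 0x7250B861.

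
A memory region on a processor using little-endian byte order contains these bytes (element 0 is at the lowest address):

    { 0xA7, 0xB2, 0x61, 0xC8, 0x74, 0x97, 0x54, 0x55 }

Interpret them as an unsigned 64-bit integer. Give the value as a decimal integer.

6148705919101416103

Little-endian: lowest address holds the least-significant byte.
Reassemble most-significant byte first: 55 54 97 74 C8 61 B2 A7 → 0x55549774C861B2A7.
0x55549774C861B2A7 = 6148705919101416103.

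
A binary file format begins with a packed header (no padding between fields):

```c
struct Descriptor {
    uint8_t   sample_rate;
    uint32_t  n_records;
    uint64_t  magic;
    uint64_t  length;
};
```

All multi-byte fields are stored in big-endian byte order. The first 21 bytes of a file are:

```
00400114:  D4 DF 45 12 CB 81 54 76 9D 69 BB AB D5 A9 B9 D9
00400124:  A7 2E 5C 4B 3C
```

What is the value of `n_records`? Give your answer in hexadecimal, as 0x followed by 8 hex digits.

`n_records` follows `sample_rate` (1 byte), so it starts at byte offset 1 and occupies 4 bytes.
Bytes at offsets 1..4: DF 45 12 CB.
Big-endian: lowest address holds the most-significant byte.
The bytes are already most-significant first: 0xDF4512CB.

0xDF4512CB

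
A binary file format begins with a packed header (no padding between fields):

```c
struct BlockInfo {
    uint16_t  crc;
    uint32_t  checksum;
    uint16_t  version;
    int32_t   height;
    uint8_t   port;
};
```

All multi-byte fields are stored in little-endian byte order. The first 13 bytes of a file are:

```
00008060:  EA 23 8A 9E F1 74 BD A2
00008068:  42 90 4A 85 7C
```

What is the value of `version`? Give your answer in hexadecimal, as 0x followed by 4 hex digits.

`version` follows `crc` (2 B), `checksum` (4 B), so it starts at offset 2 + 4 = 6 and occupies 2 bytes.
Bytes at offsets 6..7: BD A2.
Little-endian: lowest address holds the least-significant byte.
Reassemble most-significant byte first: A2 BD → 0xA2BD.

0xA2BD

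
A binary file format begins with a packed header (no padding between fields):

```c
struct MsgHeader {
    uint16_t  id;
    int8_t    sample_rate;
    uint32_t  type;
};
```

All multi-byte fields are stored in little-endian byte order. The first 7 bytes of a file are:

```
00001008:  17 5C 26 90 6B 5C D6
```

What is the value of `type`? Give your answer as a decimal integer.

3596381072

`type` follows `id` (2 B), `sample_rate` (1 B), so it starts at offset 2 + 1 = 3 and occupies 4 bytes.
Bytes at offsets 3..6: 90 6B 5C D6.
Little-endian stores the least-significant byte at the lowest address.
Reassemble most-significant byte first: D6 5C 6B 90 → 0xD65C6B90.
0xD65C6B90 = 3596381072.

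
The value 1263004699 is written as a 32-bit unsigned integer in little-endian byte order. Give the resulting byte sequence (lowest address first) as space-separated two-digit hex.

1263004699 in hexadecimal, padded to 32 bits, is 0x4B47EC1B.
Split into bytes (most-significant first): 4B 47 EC 1B.
Little-endian: lowest address holds the least-significant byte.
So at ascending addresses the bytes are 1B EC 47 4B.

1B EC 47 4B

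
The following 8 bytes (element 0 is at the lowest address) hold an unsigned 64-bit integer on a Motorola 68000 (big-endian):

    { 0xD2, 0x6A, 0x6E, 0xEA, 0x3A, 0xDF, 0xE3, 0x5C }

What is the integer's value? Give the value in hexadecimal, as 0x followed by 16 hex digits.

In big-endian order the high byte comes first in memory.
The bytes are already most-significant first: 0xD26A6EEA3ADFE35C.

0xD26A6EEA3ADFE35C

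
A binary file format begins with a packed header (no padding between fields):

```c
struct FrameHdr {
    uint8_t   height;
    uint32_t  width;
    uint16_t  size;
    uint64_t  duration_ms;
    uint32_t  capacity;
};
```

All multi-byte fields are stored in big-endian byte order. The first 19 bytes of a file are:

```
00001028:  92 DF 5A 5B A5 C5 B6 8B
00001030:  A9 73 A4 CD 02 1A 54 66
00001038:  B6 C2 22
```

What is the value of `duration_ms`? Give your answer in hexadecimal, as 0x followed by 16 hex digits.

`duration_ms` follows `height` (1 B), `width` (4 B), `size` (2 B), so it starts at offset 1 + 4 + 2 = 7 and occupies 8 bytes.
Bytes at offsets 7..14: 8B A9 73 A4 CD 02 1A 54.
Big-endian: lowest address holds the most-significant byte.
The bytes are already most-significant first: 0x8BA973A4CD021A54.

0x8BA973A4CD021A54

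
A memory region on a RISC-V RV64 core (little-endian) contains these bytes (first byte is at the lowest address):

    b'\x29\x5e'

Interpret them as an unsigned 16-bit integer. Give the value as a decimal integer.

Little-endian stores the least-significant byte at the lowest address.
Reassemble most-significant byte first: 5E 29 → 0x5E29.
0x5E29 = 24105.

24105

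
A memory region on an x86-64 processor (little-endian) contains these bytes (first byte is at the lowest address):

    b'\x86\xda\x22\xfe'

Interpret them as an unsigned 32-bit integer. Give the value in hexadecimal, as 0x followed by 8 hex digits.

0xFE22DA86

Little-endian stores the least-significant byte at the lowest address.
Reassemble most-significant byte first: FE 22 DA 86 → 0xFE22DA86.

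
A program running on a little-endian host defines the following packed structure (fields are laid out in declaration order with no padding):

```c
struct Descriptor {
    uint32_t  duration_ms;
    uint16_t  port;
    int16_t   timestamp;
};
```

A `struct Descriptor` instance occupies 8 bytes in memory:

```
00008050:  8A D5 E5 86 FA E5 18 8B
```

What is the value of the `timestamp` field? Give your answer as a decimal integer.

-29928

`timestamp` follows `duration_ms` (4 B), `port` (2 B), so it starts at offset 4 + 2 = 6 and occupies 2 bytes.
Bytes at offsets 6..7: 18 8B.
Little-endian: lowest address holds the least-significant byte.
Reassemble most-significant byte first: 8B 18 → 0x8B18.
Top bit is set, so as a signed 16-bit value this is 0x8B18 − 2^16 = -29928.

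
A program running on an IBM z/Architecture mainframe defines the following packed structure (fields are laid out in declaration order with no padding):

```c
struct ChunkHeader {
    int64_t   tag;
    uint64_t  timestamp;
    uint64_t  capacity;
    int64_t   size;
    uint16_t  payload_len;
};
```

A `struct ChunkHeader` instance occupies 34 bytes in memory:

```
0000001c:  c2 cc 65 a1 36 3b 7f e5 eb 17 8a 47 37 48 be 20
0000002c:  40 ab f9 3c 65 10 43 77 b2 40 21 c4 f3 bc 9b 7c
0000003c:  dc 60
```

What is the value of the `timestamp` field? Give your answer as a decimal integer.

`timestamp` follows `tag` (8 bytes), so it starts at byte offset 8 and occupies 8 bytes.
Bytes at offsets 8..15: EB 17 8A 47 37 48 BE 20.
Big-endian: lowest address holds the most-significant byte.
The bytes are already most-significant first: 0xEB178A473748BE20.
0xEB178A473748BE20 = 16940160561852235296.

16940160561852235296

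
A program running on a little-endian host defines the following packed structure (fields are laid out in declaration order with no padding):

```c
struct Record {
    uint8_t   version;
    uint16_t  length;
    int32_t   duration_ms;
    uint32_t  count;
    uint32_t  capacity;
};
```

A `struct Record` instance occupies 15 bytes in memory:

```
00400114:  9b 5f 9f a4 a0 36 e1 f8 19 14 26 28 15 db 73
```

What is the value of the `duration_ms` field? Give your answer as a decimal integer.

-516513628

`duration_ms` follows `version` (1 B), `length` (2 B), so it starts at offset 1 + 2 = 3 and occupies 4 bytes.
Bytes at offsets 3..6: A4 A0 36 E1.
In little-endian order the low byte comes first in memory.
Reassemble most-significant byte first: E1 36 A0 A4 → 0xE136A0A4.
Top bit is set, so as a signed 32-bit value this is 0xE136A0A4 − 2^32 = -516513628.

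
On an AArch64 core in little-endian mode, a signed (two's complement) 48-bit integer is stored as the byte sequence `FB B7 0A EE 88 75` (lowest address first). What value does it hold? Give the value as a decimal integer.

Little-endian stores the least-significant byte at the lowest address.
Reassemble most-significant byte first: 75 88 EE 0A B7 FB → 0x7588EE0AB7FB.
0x7588EE0AB7FB = 129230969681915.

129230969681915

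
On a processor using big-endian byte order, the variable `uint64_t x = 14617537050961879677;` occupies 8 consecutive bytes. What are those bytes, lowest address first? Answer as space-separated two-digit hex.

CA DB EC 80 35 B1 A2 7D

14617537050961879677 in hexadecimal, padded to 64 bits, is 0xCADBEC8035B1A27D.
Split into bytes (most-significant first): CA DB EC 80 35 B1 A2 7D.
In big-endian order the high byte comes first in memory.
So the memory order matches the most-significant-first order: CA DB EC 80 35 B1 A2 7D.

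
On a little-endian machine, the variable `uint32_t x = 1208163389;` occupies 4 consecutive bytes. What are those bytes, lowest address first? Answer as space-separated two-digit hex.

1208163389 in hexadecimal, padded to 32 bits, is 0x48031C3D.
Split into bytes (most-significant first): 48 03 1C 3D.
Little-endian stores the least-significant byte at the lowest address.
So at ascending addresses the bytes are 3D 1C 03 48.

3D 1C 03 48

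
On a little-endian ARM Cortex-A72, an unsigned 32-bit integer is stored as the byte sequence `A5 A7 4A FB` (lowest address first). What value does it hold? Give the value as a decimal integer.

4215973797

Little-endian: lowest address holds the least-significant byte.
Reassemble most-significant byte first: FB 4A A7 A5 → 0xFB4AA7A5.
0xFB4AA7A5 = 4215973797.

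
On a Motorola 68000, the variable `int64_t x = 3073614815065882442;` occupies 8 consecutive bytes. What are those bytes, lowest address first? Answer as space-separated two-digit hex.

2A A7 AC 63 BC 61 3F 4A

3073614815065882442 in hexadecimal, padded to 64 bits, is 0x2AA7AC63BC613F4A.
Split into bytes (most-significant first): 2A A7 AC 63 BC 61 3F 4A.
Big-endian: lowest address holds the most-significant byte.
So the memory order matches the most-significant-first order: 2A A7 AC 63 BC 61 3F 4A.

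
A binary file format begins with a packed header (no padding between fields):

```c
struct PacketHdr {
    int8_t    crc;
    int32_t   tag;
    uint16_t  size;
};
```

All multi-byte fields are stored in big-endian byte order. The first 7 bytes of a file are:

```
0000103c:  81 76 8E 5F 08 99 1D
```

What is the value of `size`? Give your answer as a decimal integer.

`size` follows `crc` (1 B), `tag` (4 B), so it starts at offset 1 + 4 = 5 and occupies 2 bytes.
Bytes at offsets 5..6: 99 1D.
Big-endian: lowest address holds the most-significant byte.
The bytes are already most-significant first: 0x991D.
0x991D = 39197.

39197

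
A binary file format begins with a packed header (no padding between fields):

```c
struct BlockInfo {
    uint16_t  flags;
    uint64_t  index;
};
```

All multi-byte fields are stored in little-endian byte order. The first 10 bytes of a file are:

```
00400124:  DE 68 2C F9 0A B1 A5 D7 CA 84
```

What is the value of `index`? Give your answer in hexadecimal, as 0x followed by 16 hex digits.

`index` follows `flags` (2 bytes), so it starts at byte offset 2 and occupies 8 bytes.
Bytes at offsets 2..9: 2C F9 0A B1 A5 D7 CA 84.
Little-endian stores the least-significant byte at the lowest address.
Reassemble most-significant byte first: 84 CA D7 A5 B1 0A F9 2C → 0x84CAD7A5B10AF92C.

0x84CAD7A5B10AF92C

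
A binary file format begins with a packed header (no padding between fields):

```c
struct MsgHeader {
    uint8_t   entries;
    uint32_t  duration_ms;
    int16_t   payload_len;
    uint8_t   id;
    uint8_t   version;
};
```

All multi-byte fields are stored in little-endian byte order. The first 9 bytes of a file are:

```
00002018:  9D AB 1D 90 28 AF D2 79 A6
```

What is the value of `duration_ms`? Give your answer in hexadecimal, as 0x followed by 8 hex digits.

0x28901DAB

`duration_ms` follows `entries` (1 byte), so it starts at byte offset 1 and occupies 4 bytes.
Bytes at offsets 1..4: AB 1D 90 28.
In little-endian order the low byte comes first in memory.
Reassemble most-significant byte first: 28 90 1D AB → 0x28901DAB.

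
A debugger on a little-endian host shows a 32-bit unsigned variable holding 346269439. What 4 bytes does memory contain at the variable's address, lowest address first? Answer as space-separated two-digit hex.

346269439 in hexadecimal, padded to 32 bits, is 0x14A3A6FF.
Split into bytes (most-significant first): 14 A3 A6 FF.
Little-endian: lowest address holds the least-significant byte.
So at ascending addresses the bytes are FF A6 A3 14.

FF A6 A3 14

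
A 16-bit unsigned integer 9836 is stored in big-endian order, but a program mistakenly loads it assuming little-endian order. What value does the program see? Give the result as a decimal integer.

9836 in 16-bit hexadecimal is 0x266C.
Stored big-endian, the bytes at ascending addresses are 26 6C.
Read back as little-endian, the first byte is least significant, giving 0x6C26.
0x6C26 = 27686.

27686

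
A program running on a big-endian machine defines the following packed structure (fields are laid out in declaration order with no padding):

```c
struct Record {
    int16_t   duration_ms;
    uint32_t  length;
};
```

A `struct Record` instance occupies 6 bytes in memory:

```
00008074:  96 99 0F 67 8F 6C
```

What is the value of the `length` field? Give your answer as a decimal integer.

`length` follows `duration_ms` (2 bytes), so it starts at byte offset 2 and occupies 4 bytes.
Bytes at offsets 2..5: 0F 67 8F 6C.
Big-endian: lowest address holds the most-significant byte.
The bytes are already most-significant first: 0x0F678F6C.
0x0F678F6C = 258445164.

258445164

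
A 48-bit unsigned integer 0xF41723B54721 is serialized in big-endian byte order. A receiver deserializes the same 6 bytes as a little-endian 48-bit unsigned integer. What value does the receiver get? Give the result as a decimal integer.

Stored big-endian, the bytes at ascending addresses are F4 17 23 B5 47 21.
Read back as little-endian, the first byte is least significant, giving 0x2147B52317F4.
0x2147B52317F4 = 36591865370612.

36591865370612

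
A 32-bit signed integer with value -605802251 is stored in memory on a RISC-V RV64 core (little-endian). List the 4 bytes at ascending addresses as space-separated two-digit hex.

F5 30 E4 DB

Two's complement of -605802251 in 32 bits: 605802251 = 0x241BCF0B; invert → 0xDBE430F4; add 1 → 0xDBE430F5.
Split into bytes (most-significant first): DB E4 30 F5.
Little-endian stores the least-significant byte at the lowest address.
So at ascending addresses the bytes are F5 30 E4 DB.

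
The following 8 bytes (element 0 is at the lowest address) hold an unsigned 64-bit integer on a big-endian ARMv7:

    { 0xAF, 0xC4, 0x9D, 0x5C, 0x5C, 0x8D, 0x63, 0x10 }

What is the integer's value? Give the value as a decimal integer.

Big-endian: lowest address holds the most-significant byte.
The bytes are already most-significant first: 0xAFC49D5C5C8D6310.
0xAFC49D5C5C8D6310 = 12665421072087999248.

12665421072087999248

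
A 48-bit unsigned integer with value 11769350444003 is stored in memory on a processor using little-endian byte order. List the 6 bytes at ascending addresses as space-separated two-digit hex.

E3 D3 F3 43 B4 0A

11769350444003 in hexadecimal, padded to 48 bits, is 0x0AB443F3D3E3.
Split into bytes (most-significant first): 0A B4 43 F3 D3 E3.
Little-endian: lowest address holds the least-significant byte.
So at ascending addresses the bytes are E3 D3 F3 43 B4 0A.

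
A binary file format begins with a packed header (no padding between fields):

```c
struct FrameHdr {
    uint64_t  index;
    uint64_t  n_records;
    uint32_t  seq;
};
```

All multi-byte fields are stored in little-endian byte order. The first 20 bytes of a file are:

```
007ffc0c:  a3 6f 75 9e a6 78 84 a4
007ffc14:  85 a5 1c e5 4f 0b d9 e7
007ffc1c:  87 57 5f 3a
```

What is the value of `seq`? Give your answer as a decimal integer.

`seq` follows `index` (8 B), `n_records` (8 B), so it starts at offset 8 + 8 = 16 and occupies 4 bytes.
Bytes at offsets 16..19: 87 57 5F 3A.
Little-endian: lowest address holds the least-significant byte.
Reassemble most-significant byte first: 3A 5F 57 87 → 0x3A5F5787.
0x3A5F5787 = 979326855.

979326855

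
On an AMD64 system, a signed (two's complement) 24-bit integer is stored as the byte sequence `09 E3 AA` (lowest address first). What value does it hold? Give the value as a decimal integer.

Little-endian stores the least-significant byte at the lowest address.
Reassemble most-significant byte first: AA E3 09 → 0xAAE309.
Top bit is set, so as a signed 24-bit value this is 0xAAE309 − 2^24 = -5577975.

-5577975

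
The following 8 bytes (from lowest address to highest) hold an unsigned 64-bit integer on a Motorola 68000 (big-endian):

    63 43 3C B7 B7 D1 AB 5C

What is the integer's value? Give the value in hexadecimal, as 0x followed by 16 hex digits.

Big-endian: lowest address holds the most-significant byte.
The bytes are already most-significant first: 0x63433CB7B7D1AB5C.

0x63433CB7B7D1AB5C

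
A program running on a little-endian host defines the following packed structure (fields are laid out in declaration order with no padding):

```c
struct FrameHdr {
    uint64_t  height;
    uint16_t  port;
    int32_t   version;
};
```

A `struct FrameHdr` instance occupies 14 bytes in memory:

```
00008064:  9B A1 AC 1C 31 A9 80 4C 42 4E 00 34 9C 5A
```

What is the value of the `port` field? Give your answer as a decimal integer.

20034

`port` follows `height` (8 bytes), so it starts at byte offset 8 and occupies 2 bytes.
Bytes at offsets 8..9: 42 4E.
Little-endian stores the least-significant byte at the lowest address.
Reassemble most-significant byte first: 4E 42 → 0x4E42.
0x4E42 = 20034.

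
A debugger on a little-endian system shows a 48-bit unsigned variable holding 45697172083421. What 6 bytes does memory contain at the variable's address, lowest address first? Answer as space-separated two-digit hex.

DD 92 B5 B3 8F 29

45697172083421 in hexadecimal, padded to 48 bits, is 0x298FB3B592DD.
Split into bytes (most-significant first): 29 8F B3 B5 92 DD.
In little-endian order the low byte comes first in memory.
So at ascending addresses the bytes are DD 92 B5 B3 8F 29.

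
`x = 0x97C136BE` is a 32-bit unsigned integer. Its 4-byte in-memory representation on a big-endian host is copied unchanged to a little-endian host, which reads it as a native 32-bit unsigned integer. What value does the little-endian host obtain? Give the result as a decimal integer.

Stored big-endian, the bytes at ascending addresses are 97 C1 36 BE.
Read back as little-endian, the first byte is least significant, giving 0xBE36C197.
0xBE36C197 = 3191259543.

3191259543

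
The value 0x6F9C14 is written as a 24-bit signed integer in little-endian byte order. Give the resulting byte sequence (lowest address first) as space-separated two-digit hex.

14 9C 6F

Split into bytes (most-significant first): 6F 9C 14.
Little-endian: lowest address holds the least-significant byte.
So at ascending addresses the bytes are 14 9C 6F.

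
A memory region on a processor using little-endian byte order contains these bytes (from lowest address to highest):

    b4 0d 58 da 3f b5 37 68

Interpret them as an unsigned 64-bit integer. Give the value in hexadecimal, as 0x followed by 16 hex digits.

0x6837B53FDA580DB4

In little-endian order the low byte comes first in memory.
Reassemble most-significant byte first: 68 37 B5 3F DA 58 0D B4 → 0x6837B53FDA580DB4.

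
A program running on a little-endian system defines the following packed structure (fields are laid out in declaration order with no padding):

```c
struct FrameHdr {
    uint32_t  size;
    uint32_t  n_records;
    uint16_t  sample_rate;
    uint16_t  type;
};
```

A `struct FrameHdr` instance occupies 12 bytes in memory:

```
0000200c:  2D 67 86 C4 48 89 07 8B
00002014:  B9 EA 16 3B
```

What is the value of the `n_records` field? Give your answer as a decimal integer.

`n_records` follows `size` (4 bytes), so it starts at byte offset 4 and occupies 4 bytes.
Bytes at offsets 4..7: 48 89 07 8B.
Little-endian stores the least-significant byte at the lowest address.
Reassemble most-significant byte first: 8B 07 89 48 → 0x8B078948.
0x8B078948 = 2332526920.

2332526920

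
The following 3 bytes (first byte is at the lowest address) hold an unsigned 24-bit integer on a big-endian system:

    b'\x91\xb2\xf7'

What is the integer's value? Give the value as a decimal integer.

Big-endian: lowest address holds the most-significant byte.
The bytes are already most-significant first: 0x91B2F7.
0x91B2F7 = 9548535.

9548535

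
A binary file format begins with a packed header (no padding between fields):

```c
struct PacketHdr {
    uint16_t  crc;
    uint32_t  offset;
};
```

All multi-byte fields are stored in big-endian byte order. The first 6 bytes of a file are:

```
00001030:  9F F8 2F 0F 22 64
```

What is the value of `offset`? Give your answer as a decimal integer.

`offset` follows `crc` (2 bytes), so it starts at byte offset 2 and occupies 4 bytes.
Bytes at offsets 2..5: 2F 0F 22 64.
Big-endian stores the most-significant byte at the lowest address.
The bytes are already most-significant first: 0x2F0F2264.
0x2F0F2264 = 789520996.

789520996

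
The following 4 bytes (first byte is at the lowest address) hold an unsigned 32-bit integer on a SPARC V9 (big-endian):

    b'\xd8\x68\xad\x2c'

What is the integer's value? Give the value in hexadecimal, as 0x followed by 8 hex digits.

0xD868AD2C

Big-endian stores the most-significant byte at the lowest address.
The bytes are already most-significant first: 0xD868AD2C.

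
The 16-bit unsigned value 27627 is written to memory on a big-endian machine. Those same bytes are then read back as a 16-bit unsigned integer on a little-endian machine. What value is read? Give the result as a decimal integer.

60267

27627 in 16-bit hexadecimal is 0x6BEB.
Stored big-endian, the bytes at ascending addresses are 6B EB.
Read back as little-endian, the first byte is least significant, giving 0xEB6B.
0xEB6B = 60267.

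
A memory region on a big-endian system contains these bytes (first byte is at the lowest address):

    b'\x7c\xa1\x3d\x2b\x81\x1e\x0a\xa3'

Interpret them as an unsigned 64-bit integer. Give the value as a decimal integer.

Big-endian: lowest address holds the most-significant byte.
The bytes are already most-significant first: 0x7CA13D2B811E0AA3.
0x7CA13D2B811E0AA3 = 8980526389012597411.

8980526389012597411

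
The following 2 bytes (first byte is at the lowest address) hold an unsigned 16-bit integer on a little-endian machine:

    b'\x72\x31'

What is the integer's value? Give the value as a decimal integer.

12658

Little-endian: lowest address holds the least-significant byte.
Reassemble most-significant byte first: 31 72 → 0x3172.
0x3172 = 12658.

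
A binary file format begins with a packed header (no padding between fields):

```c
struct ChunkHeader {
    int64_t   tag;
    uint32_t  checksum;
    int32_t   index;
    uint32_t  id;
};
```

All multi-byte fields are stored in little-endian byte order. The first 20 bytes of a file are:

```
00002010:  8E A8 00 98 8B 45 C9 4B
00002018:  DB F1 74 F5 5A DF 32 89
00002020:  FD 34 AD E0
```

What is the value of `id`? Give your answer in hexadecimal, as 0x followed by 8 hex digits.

`id` follows `tag` (8 B), `checksum` (4 B), `index` (4 B), so it starts at offset 8 + 4 + 4 = 16 and occupies 4 bytes.
Bytes at offsets 16..19: FD 34 AD E0.
Little-endian stores the least-significant byte at the lowest address.
Reassemble most-significant byte first: E0 AD 34 FD → 0xE0AD34FD.

0xE0AD34FD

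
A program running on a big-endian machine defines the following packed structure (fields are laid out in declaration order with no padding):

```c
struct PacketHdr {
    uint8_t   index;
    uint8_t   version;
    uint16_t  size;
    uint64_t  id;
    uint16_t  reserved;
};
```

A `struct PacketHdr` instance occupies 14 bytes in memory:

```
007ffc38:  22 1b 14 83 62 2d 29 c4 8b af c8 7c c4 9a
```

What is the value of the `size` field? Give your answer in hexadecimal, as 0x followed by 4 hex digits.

0x1483

`size` follows `index` (1 B), `version` (1 B), so it starts at offset 1 + 1 = 2 and occupies 2 bytes.
Bytes at offsets 2..3: 14 83.
Big-endian: lowest address holds the most-significant byte.
The bytes are already most-significant first: 0x1483.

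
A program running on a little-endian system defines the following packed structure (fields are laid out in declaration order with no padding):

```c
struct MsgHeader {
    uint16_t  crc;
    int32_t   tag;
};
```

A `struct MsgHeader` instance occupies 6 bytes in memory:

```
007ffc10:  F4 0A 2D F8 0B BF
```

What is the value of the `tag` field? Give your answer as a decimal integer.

-1089734611

`tag` follows `crc` (2 bytes), so it starts at byte offset 2 and occupies 4 bytes.
Bytes at offsets 2..5: 2D F8 0B BF.
Little-endian stores the least-significant byte at the lowest address.
Reassemble most-significant byte first: BF 0B F8 2D → 0xBF0BF82D.
Top bit is set, so as a signed 32-bit value this is 0xBF0BF82D − 2^32 = -1089734611.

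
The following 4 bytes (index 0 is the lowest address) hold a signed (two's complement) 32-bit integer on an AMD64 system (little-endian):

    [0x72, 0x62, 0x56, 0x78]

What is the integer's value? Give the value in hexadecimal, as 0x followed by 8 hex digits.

In little-endian order the low byte comes first in memory.
Reassemble most-significant byte first: 78 56 62 72 → 0x78566272.

0x78566272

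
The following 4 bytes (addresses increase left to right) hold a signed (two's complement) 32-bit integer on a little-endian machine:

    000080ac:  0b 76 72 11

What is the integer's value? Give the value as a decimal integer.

292713995

Little-endian stores the least-significant byte at the lowest address.
Reassemble most-significant byte first: 11 72 76 0B → 0x1172760B.
0x1172760B = 292713995.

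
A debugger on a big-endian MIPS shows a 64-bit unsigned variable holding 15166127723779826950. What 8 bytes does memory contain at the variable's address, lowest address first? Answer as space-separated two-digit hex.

D2 78 E8 CF AA 19 A5 06

15166127723779826950 in hexadecimal, padded to 64 bits, is 0xD278E8CFAA19A506.
Split into bytes (most-significant first): D2 78 E8 CF AA 19 A5 06.
Big-endian: lowest address holds the most-significant byte.
So the memory order matches the most-significant-first order: D2 78 E8 CF AA 19 A5 06.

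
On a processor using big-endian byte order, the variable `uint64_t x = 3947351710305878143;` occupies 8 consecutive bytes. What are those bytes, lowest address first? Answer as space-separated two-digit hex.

3947351710305878143 in hexadecimal, padded to 64 bits, is 0x36C7CF777050007F.
Split into bytes (most-significant first): 36 C7 CF 77 70 50 00 7F.
Big-endian: lowest address holds the most-significant byte.
So the memory order matches the most-significant-first order: 36 C7 CF 77 70 50 00 7F.

36 C7 CF 77 70 50 00 7F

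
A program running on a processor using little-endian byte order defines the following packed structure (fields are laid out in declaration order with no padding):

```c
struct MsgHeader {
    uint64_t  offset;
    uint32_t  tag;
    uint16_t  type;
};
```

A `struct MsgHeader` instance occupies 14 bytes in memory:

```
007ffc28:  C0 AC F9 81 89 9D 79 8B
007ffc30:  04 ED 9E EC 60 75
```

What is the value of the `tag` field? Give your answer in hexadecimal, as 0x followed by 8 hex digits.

`tag` follows `offset` (8 bytes), so it starts at byte offset 8 and occupies 4 bytes.
Bytes at offsets 8..11: 04 ED 9E EC.
Little-endian stores the least-significant byte at the lowest address.
Reassemble most-significant byte first: EC 9E ED 04 → 0xEC9EED04.

0xEC9EED04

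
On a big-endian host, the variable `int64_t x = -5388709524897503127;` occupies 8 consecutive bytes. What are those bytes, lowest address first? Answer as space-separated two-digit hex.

B5 37 75 3C DA B8 68 69

Two's complement of -5388709524897503127 in 64 bits: 5388709524897503127 = 0x4AC88AC325479797; invert → 0xB537753CDAB86868; add 1 → 0xB537753CDAB86869.
Split into bytes (most-significant first): B5 37 75 3C DA B8 68 69.
Big-endian: lowest address holds the most-significant byte.
So the memory order matches the most-significant-first order: B5 37 75 3C DA B8 68 69.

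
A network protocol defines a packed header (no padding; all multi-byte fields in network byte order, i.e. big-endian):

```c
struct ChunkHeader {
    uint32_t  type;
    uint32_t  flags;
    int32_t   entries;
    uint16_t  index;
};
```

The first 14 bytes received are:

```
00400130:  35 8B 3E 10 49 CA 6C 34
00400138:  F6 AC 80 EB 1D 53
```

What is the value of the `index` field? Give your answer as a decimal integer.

`index` follows `type` (4 B), `flags` (4 B), `entries` (4 B), so it starts at offset 4 + 4 + 4 = 12 and occupies 2 bytes.
Bytes at offsets 12..13: 1D 53.
Big-endian stores the most-significant byte at the lowest address.
The bytes are already most-significant first: 0x1D53.
0x1D53 = 7507.

7507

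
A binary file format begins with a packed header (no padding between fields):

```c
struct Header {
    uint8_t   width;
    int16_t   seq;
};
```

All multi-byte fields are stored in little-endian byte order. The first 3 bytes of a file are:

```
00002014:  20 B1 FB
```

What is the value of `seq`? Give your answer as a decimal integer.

-1103

`seq` follows `width` (1 byte), so it starts at byte offset 1 and occupies 2 bytes.
Bytes at offsets 1..2: B1 FB.
Little-endian stores the least-significant byte at the lowest address.
Reassemble most-significant byte first: FB B1 → 0xFBB1.
Top bit is set, so as a signed 16-bit value this is 0xFBB1 − 2^16 = -1103.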